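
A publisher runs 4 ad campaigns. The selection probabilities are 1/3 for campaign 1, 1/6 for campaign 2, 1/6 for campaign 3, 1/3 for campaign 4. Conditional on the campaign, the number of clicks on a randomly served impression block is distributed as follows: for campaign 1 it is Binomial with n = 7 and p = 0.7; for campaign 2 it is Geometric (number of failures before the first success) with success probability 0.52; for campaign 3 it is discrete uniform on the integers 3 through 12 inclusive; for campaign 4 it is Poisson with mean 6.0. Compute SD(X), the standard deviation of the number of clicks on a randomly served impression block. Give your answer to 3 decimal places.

2.882

Per component, 1: μ=4.9, E[X²]=25.48; 2: μ=0.923077, E[X²]=2.62722; 3: μ=7.5, E[X²]=64.5; 4: μ=6, E[X²]=42.
E[X] = 0.333333·4.9 + 0.166667·0.923077 + 0.166667·7.5 + 0.333333·6 = 5.03718.
E[X²] = 0.333333·25.48 + 0.166667·2.62722 + 0.166667·64.5 + 0.333333·42 = 33.6812.
Var(X) = E[X²] − (E[X])² = 33.6812 − 25.3732 = 8.30803.
SD(X) = √8.30803 = 2.88236.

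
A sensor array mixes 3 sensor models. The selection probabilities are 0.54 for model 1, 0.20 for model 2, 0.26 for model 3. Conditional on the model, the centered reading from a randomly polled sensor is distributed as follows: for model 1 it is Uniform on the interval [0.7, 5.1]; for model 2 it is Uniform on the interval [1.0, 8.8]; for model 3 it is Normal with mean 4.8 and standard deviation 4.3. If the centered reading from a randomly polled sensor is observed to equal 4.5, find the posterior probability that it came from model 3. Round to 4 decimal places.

Likelihoods f(4.5 | ·): 1: 0.227273; 2: 0.128205; 3: 0.0925518.
Posterior ∝ prior × likelihood. Numerator for 3: 0.26·0.0925518 = 0.0240635.
Normalizing constant: 0.54·0.227273 + 0.2·0.128205 + 0.26·0.0925518 = 0.172432.
P(3 | observation) = 0.0240635 / 0.172432 = 0.139554.

0.1396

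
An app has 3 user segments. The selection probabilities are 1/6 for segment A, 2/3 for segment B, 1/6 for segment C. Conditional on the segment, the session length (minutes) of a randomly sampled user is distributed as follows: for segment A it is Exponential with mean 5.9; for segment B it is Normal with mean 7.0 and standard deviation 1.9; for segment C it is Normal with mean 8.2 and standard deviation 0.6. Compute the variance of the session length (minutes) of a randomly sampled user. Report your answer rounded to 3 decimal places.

Per component, A: μ=5.9, E[X²]=69.62; B: μ=7, E[X²]=52.61; C: μ=8.2, E[X²]=67.6.
E[X] = 0.166667·5.9 + 0.666667·7 + 0.166667·8.2 = 7.01667.
E[X²] = 0.166667·69.62 + 0.666667·52.61 + 0.166667·67.6 = 57.9433.
Var(X) = E[X²] − (E[X])² = 57.9433 − 49.2336 = 8.70972.

8.710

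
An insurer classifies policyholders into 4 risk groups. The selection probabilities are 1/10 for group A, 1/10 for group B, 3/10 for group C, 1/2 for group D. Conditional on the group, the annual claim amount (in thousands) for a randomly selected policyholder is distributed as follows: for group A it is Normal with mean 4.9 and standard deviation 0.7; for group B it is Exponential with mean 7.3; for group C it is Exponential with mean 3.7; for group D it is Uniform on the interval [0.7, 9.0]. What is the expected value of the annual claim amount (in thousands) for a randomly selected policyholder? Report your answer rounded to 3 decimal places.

Component means — A: 4.9; B: 7.3; C: 3.7; D: 4.85.
E[X] = 0.1·4.9 + 0.1·7.3 + 0.3·3.7 + 0.5·4.85 = 4.755.

4.755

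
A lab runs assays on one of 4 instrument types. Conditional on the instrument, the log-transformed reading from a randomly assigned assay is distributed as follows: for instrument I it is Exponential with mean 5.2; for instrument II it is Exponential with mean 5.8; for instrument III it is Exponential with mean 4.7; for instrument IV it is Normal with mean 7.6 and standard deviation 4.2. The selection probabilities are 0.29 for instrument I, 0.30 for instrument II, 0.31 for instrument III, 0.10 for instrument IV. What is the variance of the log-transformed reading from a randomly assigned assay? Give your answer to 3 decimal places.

Per component, I: μ=5.2, E[X²]=54.08; II: μ=5.8, E[X²]=67.28; III: μ=4.7, E[X²]=44.18; IV: μ=7.6, E[X²]=75.4.
E[X] = 0.29·5.2 + 0.3·5.8 + 0.31·4.7 + 0.1·7.6 = 5.465.
E[X²] = 0.29·54.08 + 0.3·67.28 + 0.31·44.18 + 0.1·75.4 = 57.103.
Var(X) = E[X²] − (E[X])² = 57.103 − 29.8662 = 27.2368.

27.237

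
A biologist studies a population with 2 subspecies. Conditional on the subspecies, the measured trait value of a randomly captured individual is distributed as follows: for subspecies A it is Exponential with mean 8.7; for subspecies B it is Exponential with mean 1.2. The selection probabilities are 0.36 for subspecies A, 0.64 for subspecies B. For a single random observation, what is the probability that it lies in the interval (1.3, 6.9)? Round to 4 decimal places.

Conditional on each subspecies, P(1.3 < X < 6.9): A: 0.408764; B: 0.335283.
By total probability, P(1.3 < X < 6.9) = 0.36·0.408764 + 0.64·0.335283 = 0.361736.

0.3617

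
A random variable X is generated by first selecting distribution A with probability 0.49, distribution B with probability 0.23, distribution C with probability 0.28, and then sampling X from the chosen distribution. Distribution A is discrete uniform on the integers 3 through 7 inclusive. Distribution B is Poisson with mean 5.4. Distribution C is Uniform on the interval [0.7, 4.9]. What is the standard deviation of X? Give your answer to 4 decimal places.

Per component, A: μ=5, E[X²]=27; B: μ=5.4, E[X²]=34.56; C: μ=2.8, E[X²]=9.31.
E[X] = 0.49·5 + 0.23·5.4 + 0.28·2.8 = 4.476.
E[X²] = 0.49·27 + 0.23·34.56 + 0.28·9.31 = 23.7856.
Var(X) = E[X²] − (E[X])² = 23.7856 − 20.0346 = 3.75102.
SD(X) = √3.75102 = 1.93676.

1.9368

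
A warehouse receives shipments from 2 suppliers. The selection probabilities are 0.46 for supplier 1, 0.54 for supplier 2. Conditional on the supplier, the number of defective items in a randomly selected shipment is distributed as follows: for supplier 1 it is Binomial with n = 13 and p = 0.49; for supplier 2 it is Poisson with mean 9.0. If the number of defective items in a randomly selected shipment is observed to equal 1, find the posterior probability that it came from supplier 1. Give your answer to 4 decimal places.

Likelihoods P(X=1 | ·): 1: 0.00197234; 2: 0.00111069.
Posterior ∝ prior × likelihood. Numerator for 1: 0.46·0.00197234 = 0.000907276.
Normalizing constant: 0.46·0.00197234 + 0.54·0.00111069 = 0.00150705.
P(1 | observation) = 0.000907276 / 0.00150705 = 0.602022.

0.6020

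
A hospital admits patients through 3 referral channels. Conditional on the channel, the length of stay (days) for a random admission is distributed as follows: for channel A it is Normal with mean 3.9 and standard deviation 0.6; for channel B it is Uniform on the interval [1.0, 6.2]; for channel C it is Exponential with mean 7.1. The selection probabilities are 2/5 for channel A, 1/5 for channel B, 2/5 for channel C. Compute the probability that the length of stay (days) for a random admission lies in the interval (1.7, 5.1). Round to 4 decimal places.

0.6414

Conditional on each channel, P(1.7 < X < 5.1): A: 0.977127; B: 0.653846; C: 0.299496.
By total probability, P(1.7 < X < 5.1) = 0.4·0.977127 + 0.2·0.653846 + 0.4·0.299496 = 0.641418.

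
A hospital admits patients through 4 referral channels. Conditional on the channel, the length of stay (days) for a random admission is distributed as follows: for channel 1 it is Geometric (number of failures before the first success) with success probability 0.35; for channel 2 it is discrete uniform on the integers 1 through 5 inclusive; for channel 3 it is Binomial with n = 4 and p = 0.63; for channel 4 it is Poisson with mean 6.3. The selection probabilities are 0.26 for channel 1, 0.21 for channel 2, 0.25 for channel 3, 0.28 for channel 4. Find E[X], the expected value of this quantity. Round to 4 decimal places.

3.5069

Component means — 1: 1.85714; 2: 3; 3: 2.52; 4: 6.3.
E[X] = 0.26·1.85714 + 0.21·3 + 0.25·2.52 + 0.28·6.3 = 3.50686.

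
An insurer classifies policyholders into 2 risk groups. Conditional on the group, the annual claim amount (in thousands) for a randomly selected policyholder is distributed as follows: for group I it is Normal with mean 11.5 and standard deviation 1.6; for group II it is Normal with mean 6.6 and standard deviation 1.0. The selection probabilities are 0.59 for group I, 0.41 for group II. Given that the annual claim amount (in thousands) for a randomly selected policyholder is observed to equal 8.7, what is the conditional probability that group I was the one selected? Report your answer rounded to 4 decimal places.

Likelihoods f(8.7 | ·): I: 0.0539233; II: 0.0439836.
Posterior ∝ prior × likelihood. Numerator for I: 0.59·0.0539233 = 0.0318148.
Normalizing constant: 0.59·0.0539233 + 0.41·0.0439836 = 0.049848.
P(I | observation) = 0.0318148 / 0.049848 = 0.638235.

0.6382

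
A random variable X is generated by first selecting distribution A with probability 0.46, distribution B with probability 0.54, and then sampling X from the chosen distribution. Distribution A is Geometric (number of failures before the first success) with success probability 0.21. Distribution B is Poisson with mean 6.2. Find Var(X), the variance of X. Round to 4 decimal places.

13.0649

Per component, A: μ=3.7619, E[X²]=32.0658; B: μ=6.2, E[X²]=44.64.
E[X] = 0.46·3.7619 + 0.54·6.2 = 5.07848.
E[X²] = 0.46·32.0658 + 0.54·44.64 = 38.8558.
Var(X) = E[X²] − (E[X])² = 38.8558 − 25.7909 = 13.0649.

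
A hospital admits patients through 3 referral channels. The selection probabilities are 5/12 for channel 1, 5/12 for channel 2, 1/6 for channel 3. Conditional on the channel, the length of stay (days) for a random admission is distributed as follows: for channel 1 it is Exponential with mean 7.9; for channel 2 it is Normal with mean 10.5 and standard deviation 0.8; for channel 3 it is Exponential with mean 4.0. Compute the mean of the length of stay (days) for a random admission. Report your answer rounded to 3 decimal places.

Component means — 1: 7.9; 2: 10.5; 3: 4.
E[X] = 0.416667·7.9 + 0.416667·10.5 + 0.166667·4 = 8.33333.

8.333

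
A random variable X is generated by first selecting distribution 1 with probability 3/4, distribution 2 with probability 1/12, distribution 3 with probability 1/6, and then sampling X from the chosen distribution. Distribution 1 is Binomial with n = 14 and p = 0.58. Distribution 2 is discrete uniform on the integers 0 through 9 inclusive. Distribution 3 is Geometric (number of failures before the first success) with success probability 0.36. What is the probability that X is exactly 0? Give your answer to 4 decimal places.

Conditional on each component, P(X = 0): 1: 5.31484e-06; 2: 0.1; 3: 0.36.
By total probability, P(X = 0) = 0.75·5.31484e-06 + 0.0833333·0.1 + 0.166667·0.36 = 0.0683373.

0.0683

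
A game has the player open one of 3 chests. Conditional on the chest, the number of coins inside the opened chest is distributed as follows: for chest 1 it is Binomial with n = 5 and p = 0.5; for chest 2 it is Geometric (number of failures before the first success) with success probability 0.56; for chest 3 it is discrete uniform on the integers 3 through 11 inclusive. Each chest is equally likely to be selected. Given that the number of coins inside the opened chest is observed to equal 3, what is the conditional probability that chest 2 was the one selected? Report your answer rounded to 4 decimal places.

0.1012

Likelihoods P(X=3 | ·): 1: 0.3125; 2: 0.047703; 3: 0.111111.
Posterior ∝ prior × likelihood. Numerator for 2: 0.333333·0.047703 = 0.015901.
Normalizing constant: 0.333333·0.3125 + 0.333333·0.047703 + 0.333333·0.111111 = 0.157105.
P(2 | observation) = 0.015901 / 0.157105 = 0.101213.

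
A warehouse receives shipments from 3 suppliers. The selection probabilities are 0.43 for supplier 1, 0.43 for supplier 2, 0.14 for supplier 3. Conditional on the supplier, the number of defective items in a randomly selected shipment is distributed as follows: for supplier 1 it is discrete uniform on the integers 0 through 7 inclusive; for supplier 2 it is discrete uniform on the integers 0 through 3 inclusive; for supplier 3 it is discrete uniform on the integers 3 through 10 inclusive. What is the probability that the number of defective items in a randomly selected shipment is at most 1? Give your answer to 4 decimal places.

Conditional on each supplier, P(X ≤ 1): 1: 0.25; 2: 0.5; 3: 0.
By total probability, P(X ≤ 1) = 0.43·0.25 + 0.43·0.5 + 0.14·0 = 0.3225.

0.3225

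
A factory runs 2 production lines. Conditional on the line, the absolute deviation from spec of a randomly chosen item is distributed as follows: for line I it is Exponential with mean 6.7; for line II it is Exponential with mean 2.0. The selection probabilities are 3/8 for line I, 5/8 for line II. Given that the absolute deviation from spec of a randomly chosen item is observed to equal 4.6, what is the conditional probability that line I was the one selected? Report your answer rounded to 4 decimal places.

0.4734

Likelihoods f(4.6 | ·): I: 0.0751195; II: 0.0501294.
Posterior ∝ prior × likelihood. Numerator for I: 0.375·0.0751195 = 0.0281698.
Normalizing constant: 0.375·0.0751195 + 0.625·0.0501294 = 0.0595007.
P(I | observation) = 0.0281698 / 0.0595007 = 0.473437.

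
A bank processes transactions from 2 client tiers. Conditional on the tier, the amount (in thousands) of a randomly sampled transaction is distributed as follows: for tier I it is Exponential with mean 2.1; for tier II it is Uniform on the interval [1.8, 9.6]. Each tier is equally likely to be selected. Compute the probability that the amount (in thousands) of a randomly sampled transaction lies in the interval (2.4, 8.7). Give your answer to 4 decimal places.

0.5554

Conditional on each tier, P(2.4 < X < 8.7): I: 0.303029; II: 0.807692.
By total probability, P(2.4 < X < 8.7) = 0.5·0.303029 + 0.5·0.807692 = 0.555361.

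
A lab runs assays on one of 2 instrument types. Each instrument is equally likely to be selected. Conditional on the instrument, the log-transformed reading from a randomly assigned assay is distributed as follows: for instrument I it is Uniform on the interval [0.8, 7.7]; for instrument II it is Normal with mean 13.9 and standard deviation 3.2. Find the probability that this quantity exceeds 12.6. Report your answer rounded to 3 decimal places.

Conditional on each instrument, P(X > 12.6): I: 0; II: 0.657721.
By total probability, P(X > 12.6) = 0.5·0 + 0.5·0.657721 = 0.32886.

0.329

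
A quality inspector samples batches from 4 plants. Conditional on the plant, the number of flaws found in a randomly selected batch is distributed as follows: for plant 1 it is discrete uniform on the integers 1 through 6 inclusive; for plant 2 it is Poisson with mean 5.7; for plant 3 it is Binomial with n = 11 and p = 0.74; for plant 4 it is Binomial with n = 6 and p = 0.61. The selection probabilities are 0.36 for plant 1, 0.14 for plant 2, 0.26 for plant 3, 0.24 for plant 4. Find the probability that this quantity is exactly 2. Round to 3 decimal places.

0.099

Conditional on each plant, P(X = 2): 1: 0.166667; 2: 0.0543552; 3: 0.000163526; 4: 0.129125.
By total probability, P(X = 2) = 0.36·0.166667 + 0.14·0.0543552 + 0.26·0.000163526 + 0.24·0.129125 = 0.0986422.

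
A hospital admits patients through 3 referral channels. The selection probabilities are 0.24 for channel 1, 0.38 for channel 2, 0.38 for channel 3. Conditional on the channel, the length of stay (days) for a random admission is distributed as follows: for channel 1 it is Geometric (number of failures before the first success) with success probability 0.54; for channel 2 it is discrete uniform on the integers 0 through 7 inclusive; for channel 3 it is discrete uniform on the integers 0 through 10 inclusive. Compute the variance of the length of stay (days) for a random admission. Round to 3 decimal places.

8.707

Per component, 1: μ=0.851852, E[X²]=2.30316; 2: μ=3.5, E[X²]=17.5; 3: μ=5, E[X²]=35.
E[X] = 0.24·0.851852 + 0.38·3.5 + 0.38·5 = 3.43444.
E[X²] = 0.24·2.30316 + 0.38·17.5 + 0.38·35 = 20.5028.
Var(X) = E[X²] − (E[X])² = 20.5028 − 11.7954 = 8.70735.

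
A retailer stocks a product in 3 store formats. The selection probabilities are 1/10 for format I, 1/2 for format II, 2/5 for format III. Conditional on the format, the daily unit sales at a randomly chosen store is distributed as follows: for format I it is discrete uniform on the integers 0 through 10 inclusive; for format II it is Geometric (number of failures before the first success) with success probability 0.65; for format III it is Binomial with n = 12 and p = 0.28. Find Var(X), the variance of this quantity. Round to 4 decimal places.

Per component, I: μ=5, E[X²]=35; II: μ=0.538462, E[X²]=1.11834; III: μ=3.36, E[X²]=13.7088.
E[X] = 0.1·5 + 0.5·0.538462 + 0.4·3.36 = 2.11323.
E[X²] = 0.1·35 + 0.5·1.11834 + 0.4·13.7088 = 9.54269.
Var(X) = E[X²] − (E[X])² = 9.54269 − 4.46574 = 5.07695.

5.0769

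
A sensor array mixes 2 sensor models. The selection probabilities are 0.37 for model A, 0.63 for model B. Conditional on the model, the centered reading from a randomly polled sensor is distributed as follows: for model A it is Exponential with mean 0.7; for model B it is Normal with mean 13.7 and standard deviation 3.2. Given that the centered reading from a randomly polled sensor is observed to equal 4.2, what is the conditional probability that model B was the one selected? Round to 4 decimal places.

0.4223

Likelihoods f(4.2 | ·): A: 0.00354107; B: 0.00152033.
Posterior ∝ prior × likelihood. Numerator for B: 0.63·0.00152033 = 0.000957808.
Normalizing constant: 0.37·0.00354107 + 0.63·0.00152033 = 0.00226801.
P(B | observation) = 0.000957808 / 0.00226801 = 0.422313.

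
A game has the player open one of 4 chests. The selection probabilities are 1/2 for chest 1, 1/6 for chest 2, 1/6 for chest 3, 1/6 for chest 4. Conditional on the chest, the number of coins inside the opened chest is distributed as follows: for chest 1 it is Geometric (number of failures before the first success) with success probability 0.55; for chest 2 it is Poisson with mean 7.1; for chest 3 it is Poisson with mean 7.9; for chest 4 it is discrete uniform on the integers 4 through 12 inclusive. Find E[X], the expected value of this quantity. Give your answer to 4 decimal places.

Component means — 1: 0.818182; 2: 7.1; 3: 7.9; 4: 8.
E[X] = 0.5·0.818182 + 0.166667·7.1 + 0.166667·7.9 + 0.166667·8 = 4.24242.

4.2424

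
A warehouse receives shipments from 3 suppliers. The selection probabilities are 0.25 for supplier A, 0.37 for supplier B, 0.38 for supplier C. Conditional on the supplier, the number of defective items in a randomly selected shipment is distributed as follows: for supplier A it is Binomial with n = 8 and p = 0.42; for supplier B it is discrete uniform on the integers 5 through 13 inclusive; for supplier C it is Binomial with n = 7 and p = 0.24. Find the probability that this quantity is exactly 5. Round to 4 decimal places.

0.0805

Conditional on each supplier, P(X = 5): A: 0.142797; B: 0.111111; C: 0.00965834.
By total probability, P(X = 5) = 0.25·0.142797 + 0.37·0.111111 + 0.38·0.00965834 = 0.0804805.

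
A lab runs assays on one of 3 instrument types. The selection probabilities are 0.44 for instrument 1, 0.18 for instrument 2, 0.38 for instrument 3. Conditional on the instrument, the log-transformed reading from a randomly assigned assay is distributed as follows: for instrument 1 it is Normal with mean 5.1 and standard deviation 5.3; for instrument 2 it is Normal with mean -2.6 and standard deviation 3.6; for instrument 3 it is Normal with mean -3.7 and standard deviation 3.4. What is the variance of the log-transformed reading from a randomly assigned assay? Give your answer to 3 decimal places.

36.812

Per component, 1: μ=5.1, E[X²]=54.1; 2: μ=-2.6, E[X²]=19.72; 3: μ=-3.7, E[X²]=25.25.
E[X] = 0.44·5.1 + 0.18·-2.6 + 0.38·-3.7 = 0.37.
E[X²] = 0.44·54.1 + 0.18·19.72 + 0.38·25.25 = 36.9486.
Var(X) = E[X²] − (E[X])² = 36.9486 − 0.1369 = 36.8117.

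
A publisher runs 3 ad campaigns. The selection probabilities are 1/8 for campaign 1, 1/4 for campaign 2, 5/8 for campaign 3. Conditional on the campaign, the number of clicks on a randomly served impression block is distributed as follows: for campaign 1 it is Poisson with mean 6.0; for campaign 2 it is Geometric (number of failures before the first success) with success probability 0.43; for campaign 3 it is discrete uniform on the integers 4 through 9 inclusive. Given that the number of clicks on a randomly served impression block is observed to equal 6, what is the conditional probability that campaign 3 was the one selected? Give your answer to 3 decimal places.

Likelihoods P(X=6 | ·): 1: 0.160623; 2: 0.0147475; 3: 0.166667.
Posterior ∝ prior × likelihood. Numerator for 3: 0.625·0.166667 = 0.104167.
Normalizing constant: 0.125·0.160623 + 0.25·0.0147475 + 0.625·0.166667 = 0.127931.
P(3 | observation) = 0.104167 / 0.127931 = 0.814238.

0.814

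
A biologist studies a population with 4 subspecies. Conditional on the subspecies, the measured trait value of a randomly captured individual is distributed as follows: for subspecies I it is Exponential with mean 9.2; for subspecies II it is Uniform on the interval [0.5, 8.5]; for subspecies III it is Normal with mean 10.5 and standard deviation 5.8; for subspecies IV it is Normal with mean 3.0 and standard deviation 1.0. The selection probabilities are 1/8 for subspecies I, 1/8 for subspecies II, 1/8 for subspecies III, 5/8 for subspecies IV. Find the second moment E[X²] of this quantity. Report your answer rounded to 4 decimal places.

48.5942

For each component E[X²] = Var + (mean)², giving I: 169.28; II: 25.5833; III: 143.89; IV: 10.
Overall E[X²] = 0.125·169.28 + 0.125·25.5833 + 0.125·143.89 + 0.625·10 = 48.5942.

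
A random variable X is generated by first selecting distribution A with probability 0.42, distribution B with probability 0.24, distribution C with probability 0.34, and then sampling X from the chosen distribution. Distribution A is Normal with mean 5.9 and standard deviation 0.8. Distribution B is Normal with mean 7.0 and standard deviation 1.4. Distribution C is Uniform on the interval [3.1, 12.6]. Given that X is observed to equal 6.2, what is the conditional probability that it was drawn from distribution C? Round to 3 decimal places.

0.124

Likelihoods f(6.2 | ·): A: 0.464819; B: 0.242034; C: 0.105263.
Posterior ∝ prior × likelihood. Numerator for C: 0.34·0.105263 = 0.0357895.
Normalizing constant: 0.42·0.464819 + 0.24·0.242034 + 0.34·0.105263 = 0.289102.
P(C | observation) = 0.0357895 / 0.289102 = 0.123795.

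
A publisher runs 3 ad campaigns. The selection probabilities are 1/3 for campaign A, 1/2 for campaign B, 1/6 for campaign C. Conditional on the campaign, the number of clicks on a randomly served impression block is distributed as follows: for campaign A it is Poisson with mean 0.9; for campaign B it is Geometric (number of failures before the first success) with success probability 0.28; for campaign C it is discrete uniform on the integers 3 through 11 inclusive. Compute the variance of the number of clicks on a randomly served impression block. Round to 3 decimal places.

10.170

Per component, A: μ=0.9, E[X²]=1.71; B: μ=2.57143, E[X²]=15.7959; C: μ=7, E[X²]=55.6667.
E[X] = 0.333333·0.9 + 0.5·2.57143 + 0.166667·7 = 2.75238.
E[X²] = 0.333333·1.71 + 0.5·15.7959 + 0.166667·55.6667 = 17.7457.
Var(X) = E[X²] − (E[X])² = 17.7457 − 7.5756 = 10.1701.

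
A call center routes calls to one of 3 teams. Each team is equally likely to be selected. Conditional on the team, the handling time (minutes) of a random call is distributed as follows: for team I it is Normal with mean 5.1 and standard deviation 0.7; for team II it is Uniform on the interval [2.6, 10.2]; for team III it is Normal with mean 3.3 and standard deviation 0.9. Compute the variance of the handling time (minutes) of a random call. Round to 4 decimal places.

3.6533

Per component, I: μ=5.1, E[X²]=26.5; II: μ=6.4, E[X²]=45.7733; III: μ=3.3, E[X²]=11.7.
E[X] = 0.333333·5.1 + 0.333333·6.4 + 0.333333·3.3 = 4.93333.
E[X²] = 0.333333·26.5 + 0.333333·45.7733 + 0.333333·11.7 = 27.9911.
Var(X) = E[X²] − (E[X])² = 27.9911 − 24.3378 = 3.65333.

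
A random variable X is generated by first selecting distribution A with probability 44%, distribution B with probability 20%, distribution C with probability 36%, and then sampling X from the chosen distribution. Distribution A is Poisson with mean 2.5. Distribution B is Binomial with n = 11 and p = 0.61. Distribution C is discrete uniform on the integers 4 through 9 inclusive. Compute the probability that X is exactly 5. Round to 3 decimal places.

0.117

Conditional on each component, P(X = 5): A: 0.0668009; B: 0.137303; C: 0.166667.
By total probability, P(X = 5) = 0.44·0.0668009 + 0.2·0.137303 + 0.36·0.166667 = 0.116853.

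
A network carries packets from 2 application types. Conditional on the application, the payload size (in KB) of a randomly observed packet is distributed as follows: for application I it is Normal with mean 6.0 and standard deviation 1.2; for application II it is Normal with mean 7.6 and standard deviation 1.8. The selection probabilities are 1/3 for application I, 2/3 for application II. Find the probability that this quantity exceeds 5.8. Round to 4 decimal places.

Conditional on each application, P(X > 5.8): I: 0.566184; II: 0.841345.
By total probability, P(X > 5.8) = 0.333333·0.566184 + 0.666667·0.841345 = 0.749624.

0.7496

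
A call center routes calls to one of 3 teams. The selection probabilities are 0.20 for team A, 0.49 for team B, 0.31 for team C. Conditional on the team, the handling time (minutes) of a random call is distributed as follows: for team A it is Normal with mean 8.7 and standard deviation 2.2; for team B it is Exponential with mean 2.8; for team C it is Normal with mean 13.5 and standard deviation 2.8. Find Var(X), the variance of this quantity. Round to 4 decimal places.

29.4709

Per component, A: μ=8.7, E[X²]=80.53; B: μ=2.8, E[X²]=15.68; C: μ=13.5, E[X²]=190.09.
E[X] = 0.2·8.7 + 0.49·2.8 + 0.31·13.5 = 7.297.
E[X²] = 0.2·80.53 + 0.49·15.68 + 0.31·190.09 = 82.7171.
Var(X) = E[X²] − (E[X])² = 82.7171 − 53.2462 = 29.4709.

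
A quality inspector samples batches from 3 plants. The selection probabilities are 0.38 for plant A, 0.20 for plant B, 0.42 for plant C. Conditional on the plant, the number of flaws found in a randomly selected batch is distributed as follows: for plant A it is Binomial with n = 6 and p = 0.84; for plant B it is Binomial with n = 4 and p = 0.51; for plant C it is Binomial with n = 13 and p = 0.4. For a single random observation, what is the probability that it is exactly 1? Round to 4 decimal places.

Conditional on each plant, P(X = 1): A: 0.000528482; B: 0.240004; C: 0.0113193.
By total probability, P(X = 1) = 0.38·0.000528482 + 0.2·0.240004 + 0.42·0.0113193 = 0.0529557.

0.0530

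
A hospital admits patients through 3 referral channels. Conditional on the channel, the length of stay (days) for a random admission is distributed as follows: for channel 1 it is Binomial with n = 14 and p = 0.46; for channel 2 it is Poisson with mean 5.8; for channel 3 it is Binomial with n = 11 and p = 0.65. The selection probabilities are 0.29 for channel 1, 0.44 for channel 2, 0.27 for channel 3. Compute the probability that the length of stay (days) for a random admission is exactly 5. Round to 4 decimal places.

0.1462

Conditional on each channel, P(X = 5): 1: 0.160989; 2: 0.165596; 3: 0.098541.
By total probability, P(X = 5) = 0.29·0.160989 + 0.44·0.165596 + 0.27·0.098541 = 0.146155.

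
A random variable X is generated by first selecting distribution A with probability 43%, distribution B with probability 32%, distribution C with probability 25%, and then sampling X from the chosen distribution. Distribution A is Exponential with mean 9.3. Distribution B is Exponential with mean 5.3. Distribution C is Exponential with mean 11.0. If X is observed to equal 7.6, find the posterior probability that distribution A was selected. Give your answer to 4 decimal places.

0.4420

Likelihoods f(7.6 | ·): A: 0.0474908; B: 0.0449741; C: 0.0455564.
Posterior ∝ prior × likelihood. Numerator for A: 0.43·0.0474908 = 0.0204211.
Normalizing constant: 0.43·0.0474908 + 0.32·0.0449741 + 0.25·0.0455564 = 0.0462019.
P(A | observation) = 0.0204211 / 0.0462019 = 0.441996.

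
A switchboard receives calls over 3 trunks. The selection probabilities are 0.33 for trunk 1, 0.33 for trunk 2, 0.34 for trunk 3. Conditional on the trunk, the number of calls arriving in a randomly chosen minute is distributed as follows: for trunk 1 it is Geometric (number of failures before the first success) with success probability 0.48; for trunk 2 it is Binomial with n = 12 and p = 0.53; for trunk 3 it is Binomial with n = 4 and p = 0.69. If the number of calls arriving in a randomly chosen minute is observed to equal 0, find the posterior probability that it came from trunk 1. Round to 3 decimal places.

0.980

Likelihoods P(X=0 | ·): 1: 0.48; 2: 0.000116191; 3: 0.00923521.
Posterior ∝ prior × likelihood. Numerator for 1: 0.33·0.48 = 0.1584.
Normalizing constant: 0.33·0.48 + 0.33·0.000116191 + 0.34·0.00923521 = 0.161578.
P(1 | observation) = 0.1584 / 0.161578 = 0.98033.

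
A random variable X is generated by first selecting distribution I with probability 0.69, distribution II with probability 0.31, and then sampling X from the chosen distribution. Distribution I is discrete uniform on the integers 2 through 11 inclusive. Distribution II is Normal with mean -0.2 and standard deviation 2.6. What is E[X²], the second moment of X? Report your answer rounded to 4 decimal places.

For each component E[X²] = Var + (mean)², giving I: 50.5; II: 6.8.
Overall E[X²] = 0.69·50.5 + 0.31·6.8 = 36.953.

36.9530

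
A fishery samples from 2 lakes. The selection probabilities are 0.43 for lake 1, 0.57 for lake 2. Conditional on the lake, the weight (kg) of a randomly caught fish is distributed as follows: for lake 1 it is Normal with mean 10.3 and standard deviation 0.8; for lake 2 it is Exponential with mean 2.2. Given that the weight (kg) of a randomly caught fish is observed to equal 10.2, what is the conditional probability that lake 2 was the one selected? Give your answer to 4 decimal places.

0.0117

Likelihoods f(10.2 | ·): 1: 0.494797; 2: 0.00440585.
Posterior ∝ prior × likelihood. Numerator for 2: 0.57·0.00440585 = 0.00251134.
Normalizing constant: 0.43·0.494797 + 0.57·0.00440585 = 0.215274.
P(2 | observation) = 0.00251134 / 0.215274 = 0.0116658.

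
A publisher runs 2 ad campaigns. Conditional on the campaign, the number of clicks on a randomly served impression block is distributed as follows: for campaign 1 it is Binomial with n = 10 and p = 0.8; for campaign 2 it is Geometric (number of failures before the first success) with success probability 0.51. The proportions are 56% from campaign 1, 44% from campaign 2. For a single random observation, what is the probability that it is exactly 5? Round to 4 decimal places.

0.0211

Conditional on each campaign, P(X = 5): 1: 0.0264241; 2: 0.0144062.
By total probability, P(X = 5) = 0.56·0.0264241 + 0.44·0.0144062 = 0.0211362.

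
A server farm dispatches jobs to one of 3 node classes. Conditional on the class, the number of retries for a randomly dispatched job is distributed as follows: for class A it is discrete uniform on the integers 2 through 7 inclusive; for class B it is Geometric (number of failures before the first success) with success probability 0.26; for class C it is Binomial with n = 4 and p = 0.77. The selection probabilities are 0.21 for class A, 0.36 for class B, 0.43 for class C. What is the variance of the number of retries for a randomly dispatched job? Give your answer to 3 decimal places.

Per component, A: μ=4.5, E[X²]=23.1667; B: μ=2.84615, E[X²]=19.0473; C: μ=3.08, E[X²]=10.1948.
E[X] = 0.21·4.5 + 0.36·2.84615 + 0.43·3.08 = 3.29402.
E[X²] = 0.21·23.1667 + 0.36·19.0473 + 0.43·10.1948 = 16.1058.
Var(X) = E[X²] − (E[X])² = 16.1058 − 10.8505 = 5.25527.

5.255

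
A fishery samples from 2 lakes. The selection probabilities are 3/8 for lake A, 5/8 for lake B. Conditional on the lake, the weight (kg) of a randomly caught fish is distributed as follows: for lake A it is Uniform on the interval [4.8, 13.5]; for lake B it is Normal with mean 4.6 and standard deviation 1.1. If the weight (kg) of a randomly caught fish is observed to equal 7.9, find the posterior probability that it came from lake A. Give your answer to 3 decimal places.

0.945

Likelihoods f(7.9 | ·): A: 0.114943; B: 0.00402895.
Posterior ∝ prior × likelihood. Numerator for A: 0.375·0.114943 = 0.0431034.
Normalizing constant: 0.375·0.114943 + 0.625·0.00402895 = 0.0456215.
P(A | observation) = 0.0431034 / 0.0456215 = 0.944805.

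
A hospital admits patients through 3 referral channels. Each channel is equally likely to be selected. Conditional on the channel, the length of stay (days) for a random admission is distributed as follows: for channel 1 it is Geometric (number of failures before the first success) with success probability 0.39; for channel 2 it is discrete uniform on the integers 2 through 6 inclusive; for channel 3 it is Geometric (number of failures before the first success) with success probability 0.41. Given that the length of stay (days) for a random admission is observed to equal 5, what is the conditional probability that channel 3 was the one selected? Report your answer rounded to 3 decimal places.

0.112

Likelihoods P(X=5 | ·): 1: 0.0329393; 2: 0.2; 3: 0.0293119.
Posterior ∝ prior × likelihood. Numerator for 3: 0.333333·0.0293119 = 0.00977063.
Normalizing constant: 0.333333·0.0329393 + 0.333333·0.2 + 0.333333·0.0293119 = 0.0874171.
P(3 | observation) = 0.00977063 / 0.0874171 = 0.11177.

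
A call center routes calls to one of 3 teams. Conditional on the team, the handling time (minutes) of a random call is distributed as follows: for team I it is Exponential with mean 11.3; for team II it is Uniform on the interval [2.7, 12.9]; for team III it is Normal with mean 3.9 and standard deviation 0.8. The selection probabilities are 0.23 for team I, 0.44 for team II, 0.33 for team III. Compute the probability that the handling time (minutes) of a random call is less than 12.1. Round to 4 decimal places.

0.8867

Conditional on each team, P(X < 12.1): I: 0.657265; II: 0.921569; III: 1.
By total probability, P(X < 12.1) = 0.23·0.657265 + 0.44·0.921569 + 0.33·1 = 0.886661.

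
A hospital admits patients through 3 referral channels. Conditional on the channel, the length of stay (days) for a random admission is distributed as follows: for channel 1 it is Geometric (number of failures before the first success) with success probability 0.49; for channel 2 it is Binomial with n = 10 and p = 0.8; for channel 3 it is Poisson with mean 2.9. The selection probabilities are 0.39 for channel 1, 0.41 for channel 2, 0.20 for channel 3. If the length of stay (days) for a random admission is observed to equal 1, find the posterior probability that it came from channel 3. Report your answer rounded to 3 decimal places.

0.247

Likelihoods P(X=1 | ·): 1: 0.2499; 2: 4.096e-06; 3: 0.159567.
Posterior ∝ prior × likelihood. Numerator for 3: 0.2·0.159567 = 0.0319135.
Normalizing constant: 0.39·0.2499 + 0.41·4.096e-06 + 0.2·0.159567 = 0.129376.
P(3 | observation) = 0.0319135 / 0.129376 = 0.246672.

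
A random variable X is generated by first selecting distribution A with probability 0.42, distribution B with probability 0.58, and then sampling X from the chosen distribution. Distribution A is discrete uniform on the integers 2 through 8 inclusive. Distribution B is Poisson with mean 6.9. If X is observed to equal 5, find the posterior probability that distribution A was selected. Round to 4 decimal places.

0.4406

Likelihoods P(X=5 | ·): A: 0.142857; B: 0.131351.
Posterior ∝ prior × likelihood. Numerator for A: 0.42·0.142857 = 0.06.
Normalizing constant: 0.42·0.142857 + 0.58·0.131351 = 0.136183.
P(A | observation) = 0.06 / 0.136183 = 0.440582.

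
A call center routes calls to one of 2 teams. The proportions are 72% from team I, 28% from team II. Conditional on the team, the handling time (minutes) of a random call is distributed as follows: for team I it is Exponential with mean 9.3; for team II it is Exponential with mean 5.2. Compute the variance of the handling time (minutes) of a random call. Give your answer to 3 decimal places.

73.233

Per component, I: μ=9.3, E[X²]=172.98; II: μ=5.2, E[X²]=54.08.
E[X] = 0.72·9.3 + 0.28·5.2 = 8.152.
E[X²] = 0.72·172.98 + 0.28·54.08 = 139.688.
Var(X) = E[X²] − (E[X])² = 139.688 − 66.4551 = 73.2329.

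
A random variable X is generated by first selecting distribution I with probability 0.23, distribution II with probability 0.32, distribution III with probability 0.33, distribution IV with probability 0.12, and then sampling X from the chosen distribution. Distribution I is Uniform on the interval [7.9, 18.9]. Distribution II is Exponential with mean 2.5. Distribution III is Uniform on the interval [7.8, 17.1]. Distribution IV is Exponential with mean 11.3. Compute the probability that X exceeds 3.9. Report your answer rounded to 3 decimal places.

Conditional on each component, P(X > 3.9): I: 1; II: 0.210136; III: 1; IV: 0.708126.
By total probability, P(X > 3.9) = 0.23·1 + 0.32·0.210136 + 0.33·1 + 0.12·0.708126 = 0.712219.

0.712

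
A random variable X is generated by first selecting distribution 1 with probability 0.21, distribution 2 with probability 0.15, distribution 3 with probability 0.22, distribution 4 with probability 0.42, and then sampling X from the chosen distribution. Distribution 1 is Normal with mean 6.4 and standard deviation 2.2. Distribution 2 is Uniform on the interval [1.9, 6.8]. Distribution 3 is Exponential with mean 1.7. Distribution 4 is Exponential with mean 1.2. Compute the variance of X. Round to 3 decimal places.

6.975

Per component, 1: μ=6.4, E[X²]=45.8; 2: μ=4.35, E[X²]=20.9233; 3: μ=1.7, E[X²]=5.78; 4: μ=1.2, E[X²]=2.88.
E[X] = 0.21·6.4 + 0.15·4.35 + 0.22·1.7 + 0.42·1.2 = 2.8745.
E[X²] = 0.21·45.8 + 0.15·20.9233 + 0.22·5.78 + 0.42·2.88 = 15.2377.
Var(X) = E[X²] − (E[X])² = 15.2377 − 8.26275 = 6.97495.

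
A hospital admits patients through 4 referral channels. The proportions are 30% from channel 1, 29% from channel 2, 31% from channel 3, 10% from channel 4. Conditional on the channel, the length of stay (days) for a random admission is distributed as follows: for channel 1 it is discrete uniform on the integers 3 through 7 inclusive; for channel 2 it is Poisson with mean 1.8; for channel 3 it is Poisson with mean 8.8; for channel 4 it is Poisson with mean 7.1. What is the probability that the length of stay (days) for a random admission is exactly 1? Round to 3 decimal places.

0.087

Conditional on each channel, P(X = 1): 1: 0; 2: 0.297538; 3: 0.00132645; 4: 0.00585824.
By total probability, P(X = 1) = 0.3·0 + 0.29·0.297538 + 0.31·0.00132645 + 0.1·0.00585824 = 0.087283.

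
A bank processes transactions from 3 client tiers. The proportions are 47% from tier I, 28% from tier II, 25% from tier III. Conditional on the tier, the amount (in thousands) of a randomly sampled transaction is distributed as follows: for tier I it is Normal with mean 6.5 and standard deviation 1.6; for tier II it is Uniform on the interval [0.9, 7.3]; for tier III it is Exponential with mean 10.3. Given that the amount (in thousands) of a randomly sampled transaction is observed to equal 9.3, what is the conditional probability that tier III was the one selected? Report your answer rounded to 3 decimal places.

0.280

Likelihoods f(9.3 | ·): I: 0.0539233; II: 0; III: 0.039358.
Posterior ∝ prior × likelihood. Numerator for III: 0.25·0.039358 = 0.0098395.
Normalizing constant: 0.47·0.0539233 + 0.28·0 + 0.25·0.039358 = 0.0351835.
P(III | observation) = 0.0098395 / 0.0351835 = 0.279663.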